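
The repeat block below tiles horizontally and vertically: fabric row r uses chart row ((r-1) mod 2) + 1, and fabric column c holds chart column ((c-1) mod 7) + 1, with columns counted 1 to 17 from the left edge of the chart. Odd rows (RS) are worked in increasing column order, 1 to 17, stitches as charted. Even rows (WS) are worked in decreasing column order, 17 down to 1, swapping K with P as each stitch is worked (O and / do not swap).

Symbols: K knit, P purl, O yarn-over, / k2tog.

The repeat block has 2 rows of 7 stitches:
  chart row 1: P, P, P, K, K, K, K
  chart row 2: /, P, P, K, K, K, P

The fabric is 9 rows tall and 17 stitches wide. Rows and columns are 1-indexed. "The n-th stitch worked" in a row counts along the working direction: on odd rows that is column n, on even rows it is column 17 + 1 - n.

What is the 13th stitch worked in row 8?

== STITCH ==
P

Derivation:
For row 8: chart row = ((8-1) mod 2) + 1 = 2; this is a WS (even) row.
Chart row 2 tiled across columns 1-17: / P P K K K P / P P K K K P / P P
WS row: flip the tiled sequence (start at column 17) and apply K<->P; O and / stay.
Row 8 as worked: K K / K P P P K K / K P P P K K /
Stitch 13 in working order -> P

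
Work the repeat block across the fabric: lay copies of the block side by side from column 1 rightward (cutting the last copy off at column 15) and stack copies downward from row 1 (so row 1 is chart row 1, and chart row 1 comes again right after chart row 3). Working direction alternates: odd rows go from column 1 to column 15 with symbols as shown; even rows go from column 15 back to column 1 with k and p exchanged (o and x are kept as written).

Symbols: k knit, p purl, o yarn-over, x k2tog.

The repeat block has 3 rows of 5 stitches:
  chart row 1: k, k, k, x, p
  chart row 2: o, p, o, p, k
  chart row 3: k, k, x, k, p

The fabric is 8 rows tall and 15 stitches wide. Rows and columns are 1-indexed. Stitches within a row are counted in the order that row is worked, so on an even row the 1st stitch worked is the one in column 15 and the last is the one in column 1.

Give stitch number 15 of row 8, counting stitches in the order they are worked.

Row 8 uses chart row ((8-1) mod 3)+1 = 2. Row 8 is even, so WS.
Chart row 2 tiled across columns 1-15: o p o p k o p o p k o p o p k
Wrong side: read the tiled row from column 15 down to 1 and exchange k with p (leave o, x).
Row 8 as worked: p k o k o p k o k o p k o k o
Stitch 15 in working order -> o

Result:
o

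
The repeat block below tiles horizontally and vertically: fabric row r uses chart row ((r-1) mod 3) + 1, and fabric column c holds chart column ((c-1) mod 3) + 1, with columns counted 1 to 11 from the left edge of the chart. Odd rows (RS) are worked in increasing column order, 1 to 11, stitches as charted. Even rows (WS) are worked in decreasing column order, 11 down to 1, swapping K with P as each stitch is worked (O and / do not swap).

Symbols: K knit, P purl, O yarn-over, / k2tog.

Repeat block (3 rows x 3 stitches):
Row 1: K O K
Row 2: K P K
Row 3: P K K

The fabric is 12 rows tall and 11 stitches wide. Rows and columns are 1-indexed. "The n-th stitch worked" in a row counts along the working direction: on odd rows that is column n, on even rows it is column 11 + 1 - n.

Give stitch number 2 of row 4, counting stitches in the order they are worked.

Result:
P

Derivation:
Row 4 uses chart row ((4-1) mod 3)+1 = 1. Row 4 is even, so WS.
Chart row 1 tiled across columns 1-11: K O K K O K K O K K O
WS row: flip the tiled sequence (start at column 11) and apply K<->P; O and / stay.
Row 4 as worked: O P P O P P O P P O P
Stitch 2 in working order -> P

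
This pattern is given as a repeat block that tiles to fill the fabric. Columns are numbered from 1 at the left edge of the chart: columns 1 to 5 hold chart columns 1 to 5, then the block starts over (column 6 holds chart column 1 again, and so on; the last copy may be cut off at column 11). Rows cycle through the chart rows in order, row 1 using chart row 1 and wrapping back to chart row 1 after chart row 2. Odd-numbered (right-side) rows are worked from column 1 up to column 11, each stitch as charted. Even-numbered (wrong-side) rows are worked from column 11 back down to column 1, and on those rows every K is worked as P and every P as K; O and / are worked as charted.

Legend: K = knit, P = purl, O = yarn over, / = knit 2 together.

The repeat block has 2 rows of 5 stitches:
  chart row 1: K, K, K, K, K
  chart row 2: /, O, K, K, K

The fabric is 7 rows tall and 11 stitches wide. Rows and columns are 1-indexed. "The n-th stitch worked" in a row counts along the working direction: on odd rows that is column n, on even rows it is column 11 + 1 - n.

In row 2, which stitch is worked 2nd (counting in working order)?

For row 2: chart row = ((2-1) mod 2) + 1 = 2; this is a WS (even) row.
Chart row 2 tiled across columns 1-11: / O K K K / O K K K /
WS: work from column 11 back to column 1 (reverse the tiled row), swapping K<->P (O and / unchanged).
Row 2 as worked: / P P P O / P P P O /
Counting 2 along the worked row gives P.

Result:
P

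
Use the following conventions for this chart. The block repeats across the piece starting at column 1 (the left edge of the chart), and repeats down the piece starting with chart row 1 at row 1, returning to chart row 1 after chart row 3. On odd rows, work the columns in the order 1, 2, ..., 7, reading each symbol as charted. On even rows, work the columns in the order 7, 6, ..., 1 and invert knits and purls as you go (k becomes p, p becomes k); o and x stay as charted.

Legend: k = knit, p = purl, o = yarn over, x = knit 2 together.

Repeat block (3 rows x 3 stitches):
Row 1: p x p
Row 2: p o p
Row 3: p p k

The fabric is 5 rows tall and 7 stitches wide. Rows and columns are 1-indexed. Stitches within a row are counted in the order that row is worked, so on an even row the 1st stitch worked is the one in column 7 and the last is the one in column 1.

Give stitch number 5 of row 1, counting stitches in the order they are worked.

Stitch:
x

Derivation:
Row 1: (1-1) mod 3 = 0, so use chart row 1. Odd row -> RS.
Chart row 1 tiled across columns 1-7: p x p p x p p
RS row: no reversal, no swap; stitch n worked = column n.
The 5th stitch worked is x.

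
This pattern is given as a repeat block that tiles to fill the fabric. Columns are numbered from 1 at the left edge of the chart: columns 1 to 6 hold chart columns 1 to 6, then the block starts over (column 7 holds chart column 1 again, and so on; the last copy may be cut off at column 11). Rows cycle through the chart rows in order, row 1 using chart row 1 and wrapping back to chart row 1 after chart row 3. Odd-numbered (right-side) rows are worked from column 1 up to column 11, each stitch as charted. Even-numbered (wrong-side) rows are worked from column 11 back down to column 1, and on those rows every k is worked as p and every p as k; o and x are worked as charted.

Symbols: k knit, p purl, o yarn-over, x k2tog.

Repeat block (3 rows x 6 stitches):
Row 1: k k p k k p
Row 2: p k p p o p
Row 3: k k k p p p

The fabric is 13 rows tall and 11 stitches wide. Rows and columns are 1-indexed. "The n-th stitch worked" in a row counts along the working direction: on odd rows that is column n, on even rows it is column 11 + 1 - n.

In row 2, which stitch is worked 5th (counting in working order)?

Row 2: (2-1) mod 3 = 1, so use chart row 2. Even row -> WS.
Chart row 2 tiled across columns 1-11: p k p p o p p k p p o
WS row: flip the tiled sequence (start at column 11) and apply k<->p; o and x stay.
Row 2 as worked: o k k p k k o k k p k
Counting 5 along the worked row gives k.

Stitch:
k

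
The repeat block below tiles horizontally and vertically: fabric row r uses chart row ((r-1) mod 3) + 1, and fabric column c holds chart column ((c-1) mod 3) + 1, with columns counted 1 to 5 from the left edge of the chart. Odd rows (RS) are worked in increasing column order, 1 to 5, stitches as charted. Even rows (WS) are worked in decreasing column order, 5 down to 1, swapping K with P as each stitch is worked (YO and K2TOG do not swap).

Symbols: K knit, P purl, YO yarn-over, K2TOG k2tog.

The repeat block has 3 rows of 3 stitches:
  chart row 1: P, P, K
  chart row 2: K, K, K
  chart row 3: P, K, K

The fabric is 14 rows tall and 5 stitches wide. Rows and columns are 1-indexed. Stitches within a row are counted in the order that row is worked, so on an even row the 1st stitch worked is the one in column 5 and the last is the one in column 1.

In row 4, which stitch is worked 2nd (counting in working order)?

For row 4: chart row = ((4-1) mod 3) + 1 = 1; this is a WS (even) row.
Chart row 1 tiled across columns 1-5: P P K P P
WS row: flip the tiled sequence (start at column 5) and apply K<->P; YO and K2TOG stay.
Row 4 as worked: K K P K K
The 2nd stitch worked is K.

Stitch:
K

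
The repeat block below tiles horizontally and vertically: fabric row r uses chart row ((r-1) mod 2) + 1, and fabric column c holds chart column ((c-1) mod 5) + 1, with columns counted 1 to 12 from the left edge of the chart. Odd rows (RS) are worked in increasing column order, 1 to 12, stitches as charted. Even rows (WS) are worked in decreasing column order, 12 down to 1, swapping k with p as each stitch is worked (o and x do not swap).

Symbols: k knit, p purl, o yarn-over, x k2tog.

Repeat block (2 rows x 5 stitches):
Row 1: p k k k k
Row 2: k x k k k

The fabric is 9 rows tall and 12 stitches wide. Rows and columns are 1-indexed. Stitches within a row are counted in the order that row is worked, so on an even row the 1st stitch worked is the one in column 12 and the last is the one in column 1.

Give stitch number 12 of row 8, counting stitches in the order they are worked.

Result:
p

Derivation:
Row 8: (8-1) mod 2 = 1, so use chart row 2. Even row -> WS.
Chart row 2 tiled across columns 1-12: k x k k k k x k k k k x
WS row: flip the tiled sequence (start at column 12) and apply k<->p; o and x stay.
Row 8 as worked: x p p p p x p p p p x p
The 12th stitch worked is p.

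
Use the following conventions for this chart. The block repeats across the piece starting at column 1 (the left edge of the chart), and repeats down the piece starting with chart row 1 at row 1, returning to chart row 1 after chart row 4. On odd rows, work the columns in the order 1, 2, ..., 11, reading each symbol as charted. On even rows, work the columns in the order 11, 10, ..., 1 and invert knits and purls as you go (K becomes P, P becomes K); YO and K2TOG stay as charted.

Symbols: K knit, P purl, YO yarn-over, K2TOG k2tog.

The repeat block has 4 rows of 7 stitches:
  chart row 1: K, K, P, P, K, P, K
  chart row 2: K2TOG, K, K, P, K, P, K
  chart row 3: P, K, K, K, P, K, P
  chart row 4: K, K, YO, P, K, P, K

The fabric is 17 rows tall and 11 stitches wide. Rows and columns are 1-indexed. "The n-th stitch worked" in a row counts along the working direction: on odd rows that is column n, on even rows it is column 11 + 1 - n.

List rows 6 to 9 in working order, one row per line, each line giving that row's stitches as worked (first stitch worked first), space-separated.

== ROWS AS WORKED ==
K P P K2TOG P K P K P P K2TOG
P K K K P K P P K K K
K YO P P P K P K YO P P
K K P P K P K K K P P

Derivation:
Row 6: chart row 2, WS - tiled (columns 1-11): K2TOG K K P K P K K2TOG K K P; work from column 11 back to 1 with K<->P swapped.
Row 7: chart row 3, RS - tile across columns 1-11 and work as-is.
Row 8: chart row 4, WS - tiled (columns 1-11): K K YO P K P K K K YO P; work from column 11 back to 1 with K<->P swapped.
Row 9: chart row 1, RS - tile across columns 1-11 and work as-is.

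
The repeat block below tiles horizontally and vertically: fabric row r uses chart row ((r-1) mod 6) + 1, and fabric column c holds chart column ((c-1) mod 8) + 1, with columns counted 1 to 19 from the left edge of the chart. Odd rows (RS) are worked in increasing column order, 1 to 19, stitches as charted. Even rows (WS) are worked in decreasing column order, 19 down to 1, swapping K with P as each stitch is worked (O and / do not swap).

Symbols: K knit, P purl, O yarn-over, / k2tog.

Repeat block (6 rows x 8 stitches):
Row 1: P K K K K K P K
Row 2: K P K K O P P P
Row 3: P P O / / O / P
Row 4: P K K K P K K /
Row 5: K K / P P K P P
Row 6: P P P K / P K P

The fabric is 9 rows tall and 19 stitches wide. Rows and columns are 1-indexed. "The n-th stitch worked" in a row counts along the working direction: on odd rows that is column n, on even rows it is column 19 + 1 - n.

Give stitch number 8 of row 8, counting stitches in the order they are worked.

For row 8: chart row = ((8-1) mod 6) + 1 = 2; this is a WS (even) row.
Chart row 2 tiled across columns 1-19: K P K K O P P P K P K K O P P P K P K
Wrong side: read the tiled row from column 19 down to 1 and exchange K with P (leave O, /).
Row 8 as worked: P K P K K K O P P K P K K K O P P K P
Stitch 8 in working order -> P

== STITCH ==
P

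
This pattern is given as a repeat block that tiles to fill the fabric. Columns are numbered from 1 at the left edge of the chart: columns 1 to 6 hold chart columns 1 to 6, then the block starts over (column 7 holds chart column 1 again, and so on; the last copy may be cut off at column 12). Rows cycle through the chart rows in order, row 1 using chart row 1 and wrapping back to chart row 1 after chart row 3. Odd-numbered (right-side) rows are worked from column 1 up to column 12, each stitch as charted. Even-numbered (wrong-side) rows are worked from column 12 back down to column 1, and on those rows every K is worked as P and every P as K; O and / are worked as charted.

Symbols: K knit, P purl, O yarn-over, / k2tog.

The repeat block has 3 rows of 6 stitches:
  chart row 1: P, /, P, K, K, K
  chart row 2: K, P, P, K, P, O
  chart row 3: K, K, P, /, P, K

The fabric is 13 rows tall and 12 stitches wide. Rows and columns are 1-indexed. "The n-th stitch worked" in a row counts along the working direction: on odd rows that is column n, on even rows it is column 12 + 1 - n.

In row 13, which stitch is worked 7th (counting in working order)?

== STITCH ==
P

Derivation:
For row 13: chart row = ((13-1) mod 3) + 1 = 1; this is a RS (odd) row.
Chart row 1 tiled across columns 1-12: P / P K K K P / P K K K
RS: work column 1 to column 12, symbols as charted — the tiled row is the row as worked.
Counting 7 along the worked row gives P.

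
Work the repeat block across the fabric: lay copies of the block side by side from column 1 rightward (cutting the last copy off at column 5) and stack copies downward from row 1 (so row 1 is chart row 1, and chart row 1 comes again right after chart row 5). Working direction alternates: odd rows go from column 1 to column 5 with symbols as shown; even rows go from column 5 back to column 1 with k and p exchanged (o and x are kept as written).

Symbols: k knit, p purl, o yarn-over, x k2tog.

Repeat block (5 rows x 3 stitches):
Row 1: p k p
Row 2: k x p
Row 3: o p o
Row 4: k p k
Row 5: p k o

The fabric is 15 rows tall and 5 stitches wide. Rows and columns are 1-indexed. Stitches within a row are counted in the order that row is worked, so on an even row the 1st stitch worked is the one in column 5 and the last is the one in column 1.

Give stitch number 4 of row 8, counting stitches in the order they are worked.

Result:
k

Derivation:
Row 8: (8-1) mod 5 = 2, so use chart row 3. Even row -> WS.
Chart row 3 tiled across columns 1-5: o p o o p
WS row: flip the tiled sequence (start at column 5) and apply k<->p; o and x stay.
Row 8 as worked: k o o k o
Counting 4 along the worked row gives k.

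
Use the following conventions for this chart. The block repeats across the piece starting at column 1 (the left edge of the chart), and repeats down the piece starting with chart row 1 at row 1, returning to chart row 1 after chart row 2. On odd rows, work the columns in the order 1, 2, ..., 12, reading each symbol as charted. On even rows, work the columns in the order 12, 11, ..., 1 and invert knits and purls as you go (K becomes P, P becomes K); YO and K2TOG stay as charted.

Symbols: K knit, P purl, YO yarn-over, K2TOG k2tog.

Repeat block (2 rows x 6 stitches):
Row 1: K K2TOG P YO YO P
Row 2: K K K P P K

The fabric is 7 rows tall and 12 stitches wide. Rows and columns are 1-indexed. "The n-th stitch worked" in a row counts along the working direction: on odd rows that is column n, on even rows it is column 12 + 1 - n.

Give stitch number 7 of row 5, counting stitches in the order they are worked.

Row 5: (5-1) mod 2 = 0, so use chart row 1. Odd row -> RS.
Chart row 1 tiled across columns 1-12: K K2TOG P YO YO P K K2TOG P YO YO P
RS row: no reversal, no swap; stitch n worked = column n.
The 7th stitch worked is K.

Stitch:
K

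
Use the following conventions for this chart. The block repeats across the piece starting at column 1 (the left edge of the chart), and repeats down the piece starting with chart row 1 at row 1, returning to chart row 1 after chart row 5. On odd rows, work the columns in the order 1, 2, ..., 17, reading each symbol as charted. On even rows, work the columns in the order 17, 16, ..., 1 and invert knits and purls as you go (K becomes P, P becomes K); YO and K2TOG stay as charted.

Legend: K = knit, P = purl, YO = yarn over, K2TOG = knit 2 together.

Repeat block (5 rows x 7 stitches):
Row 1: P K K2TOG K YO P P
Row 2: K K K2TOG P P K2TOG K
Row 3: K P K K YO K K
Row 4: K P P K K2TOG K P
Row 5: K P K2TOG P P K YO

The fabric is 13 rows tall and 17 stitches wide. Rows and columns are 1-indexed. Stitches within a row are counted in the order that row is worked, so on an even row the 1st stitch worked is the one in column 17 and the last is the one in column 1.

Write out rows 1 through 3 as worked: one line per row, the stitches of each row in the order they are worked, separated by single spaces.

Rows as worked:
P K K2TOG K YO P P P K K2TOG K YO P P P K K2TOG
K2TOG P P P K2TOG K K K2TOG P P P K2TOG K K K2TOG P P
K P K K YO K K K P K K YO K K K P K

Derivation:
Row 1: chart row 1, RS - tile across columns 1-17 and work as-is.
Row 2: chart row 2, WS - tiled (columns 1-17): K K K2TOG P P K2TOG K K K K2TOG P P K2TOG K K K K2TOG; work from column 17 back to 1 with K<->P swapped.
Row 3: chart row 3, RS - tile across columns 1-17 and work as-is.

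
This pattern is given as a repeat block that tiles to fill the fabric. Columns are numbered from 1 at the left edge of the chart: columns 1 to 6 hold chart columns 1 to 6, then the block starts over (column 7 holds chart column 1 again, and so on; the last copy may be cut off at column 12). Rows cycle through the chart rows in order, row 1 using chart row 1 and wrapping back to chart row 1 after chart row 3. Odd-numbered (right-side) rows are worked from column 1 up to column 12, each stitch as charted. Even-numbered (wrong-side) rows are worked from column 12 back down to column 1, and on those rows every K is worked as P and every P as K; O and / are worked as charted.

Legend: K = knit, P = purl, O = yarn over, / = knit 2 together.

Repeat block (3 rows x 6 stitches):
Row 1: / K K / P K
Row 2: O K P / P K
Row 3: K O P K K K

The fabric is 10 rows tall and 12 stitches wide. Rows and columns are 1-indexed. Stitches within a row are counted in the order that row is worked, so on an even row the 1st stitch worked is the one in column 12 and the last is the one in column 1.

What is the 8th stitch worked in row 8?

== STITCH ==
K

Derivation:
Row 8: (8-1) mod 3 = 1, so use chart row 2. Even row -> WS.
Chart row 2 tiled across columns 1-12: O K P / P K O K P / P K
WS: work from column 12 back to column 1 (reverse the tiled row), swapping K<->P (O and / unchanged).
Row 8 as worked: P K / K P O P K / K P O
Stitch 8 in working order -> K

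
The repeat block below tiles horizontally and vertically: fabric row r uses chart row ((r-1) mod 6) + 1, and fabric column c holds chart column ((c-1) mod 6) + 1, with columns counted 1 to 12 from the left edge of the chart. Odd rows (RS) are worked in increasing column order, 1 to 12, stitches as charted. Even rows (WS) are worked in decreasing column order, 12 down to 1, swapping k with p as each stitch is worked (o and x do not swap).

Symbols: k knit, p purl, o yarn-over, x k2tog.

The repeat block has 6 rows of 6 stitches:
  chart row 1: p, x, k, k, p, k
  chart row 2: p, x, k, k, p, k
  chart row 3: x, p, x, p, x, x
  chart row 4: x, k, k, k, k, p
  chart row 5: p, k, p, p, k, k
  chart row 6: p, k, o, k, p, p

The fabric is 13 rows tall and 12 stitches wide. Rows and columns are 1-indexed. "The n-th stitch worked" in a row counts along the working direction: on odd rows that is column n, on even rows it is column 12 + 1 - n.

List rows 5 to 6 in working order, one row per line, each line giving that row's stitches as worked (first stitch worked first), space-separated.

Row 5: chart row 5, RS - tile across columns 1-12 and work as-is.
Row 6: chart row 6, WS - tiled (columns 1-12): p k o k p p p k o k p p; work from column 12 back to 1 with k<->p swapped.

Result:
p k p p k k p k p p k k
k k p o p k k k p o p k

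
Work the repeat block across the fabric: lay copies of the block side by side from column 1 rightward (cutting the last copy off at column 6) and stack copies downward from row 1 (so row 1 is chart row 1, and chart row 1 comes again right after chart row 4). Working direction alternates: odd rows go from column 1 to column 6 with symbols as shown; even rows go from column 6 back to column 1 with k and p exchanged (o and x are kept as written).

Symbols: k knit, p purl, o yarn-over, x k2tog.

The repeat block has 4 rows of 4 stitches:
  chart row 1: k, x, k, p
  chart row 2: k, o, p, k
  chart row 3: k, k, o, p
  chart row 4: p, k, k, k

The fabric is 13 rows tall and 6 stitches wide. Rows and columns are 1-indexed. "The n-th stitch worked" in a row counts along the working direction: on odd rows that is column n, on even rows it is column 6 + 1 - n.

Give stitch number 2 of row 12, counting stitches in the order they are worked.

Result:
k

Derivation:
Row 12: (12-1) mod 4 = 3, so use chart row 4. Even row -> WS.
Chart row 4 tiled across columns 1-6: p k k k p k
Wrong side: read the tiled row from column 6 down to 1 and exchange k with p (leave o, x).
Row 12 as worked: p k p p p k
Counting 2 along the worked row gives k.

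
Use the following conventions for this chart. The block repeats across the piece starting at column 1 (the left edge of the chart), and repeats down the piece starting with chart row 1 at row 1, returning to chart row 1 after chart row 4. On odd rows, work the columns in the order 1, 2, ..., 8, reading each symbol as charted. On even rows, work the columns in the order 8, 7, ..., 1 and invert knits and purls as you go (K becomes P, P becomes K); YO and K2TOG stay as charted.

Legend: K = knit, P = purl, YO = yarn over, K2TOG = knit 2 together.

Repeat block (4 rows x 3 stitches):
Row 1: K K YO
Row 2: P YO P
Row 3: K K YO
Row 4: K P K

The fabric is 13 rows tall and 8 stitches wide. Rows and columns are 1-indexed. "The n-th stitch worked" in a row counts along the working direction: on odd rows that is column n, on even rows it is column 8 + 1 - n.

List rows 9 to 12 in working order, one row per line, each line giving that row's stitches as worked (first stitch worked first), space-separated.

Result:
K K YO K K YO K K
YO K K YO K K YO K
K K YO K K YO K K
K P P K P P K P

Derivation:
Row 9: chart row 1, RS - tile across columns 1-8 and work as-is.
Row 10: chart row 2, WS - tiled (columns 1-8): P YO P P YO P P YO; work from column 8 back to 1 with K<->P swapped.
Row 11: chart row 3, RS - tile across columns 1-8 and work as-is.
Row 12: chart row 4, WS - tiled (columns 1-8): K P K K P K K P; work from column 8 back to 1 with K<->P swapped.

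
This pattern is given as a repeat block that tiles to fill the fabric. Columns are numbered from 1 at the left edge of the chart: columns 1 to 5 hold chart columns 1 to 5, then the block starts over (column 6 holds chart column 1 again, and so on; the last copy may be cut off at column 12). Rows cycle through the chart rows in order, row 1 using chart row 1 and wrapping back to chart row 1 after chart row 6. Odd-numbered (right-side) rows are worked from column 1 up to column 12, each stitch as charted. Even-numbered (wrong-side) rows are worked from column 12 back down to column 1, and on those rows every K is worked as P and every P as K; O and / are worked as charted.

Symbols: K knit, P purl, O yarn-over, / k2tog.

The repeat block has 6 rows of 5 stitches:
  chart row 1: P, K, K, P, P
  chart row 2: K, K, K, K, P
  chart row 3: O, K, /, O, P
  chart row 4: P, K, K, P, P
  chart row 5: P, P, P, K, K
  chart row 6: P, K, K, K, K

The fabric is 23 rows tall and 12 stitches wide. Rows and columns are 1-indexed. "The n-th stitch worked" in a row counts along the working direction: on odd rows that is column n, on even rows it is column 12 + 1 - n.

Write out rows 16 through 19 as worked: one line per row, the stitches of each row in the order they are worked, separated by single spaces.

Row 16: chart row 4, WS - tiled (columns 1-12): P K K P P P K K P P P K; work from column 12 back to 1 with K<->P swapped.
Row 17: chart row 5, RS - tile across columns 1-12 and work as-is.
Row 18: chart row 6, WS - tiled (columns 1-12): P K K K K P K K K K P K; work from column 12 back to 1 with K<->P swapped.
Row 19: chart row 1, RS - tile across columns 1-12 and work as-is.

== ROWS AS WORKED ==
P K K K P P K K K P P K
P P P K K P P P K K P P
P K P P P P K P P P P K
P K K P P P K K P P P K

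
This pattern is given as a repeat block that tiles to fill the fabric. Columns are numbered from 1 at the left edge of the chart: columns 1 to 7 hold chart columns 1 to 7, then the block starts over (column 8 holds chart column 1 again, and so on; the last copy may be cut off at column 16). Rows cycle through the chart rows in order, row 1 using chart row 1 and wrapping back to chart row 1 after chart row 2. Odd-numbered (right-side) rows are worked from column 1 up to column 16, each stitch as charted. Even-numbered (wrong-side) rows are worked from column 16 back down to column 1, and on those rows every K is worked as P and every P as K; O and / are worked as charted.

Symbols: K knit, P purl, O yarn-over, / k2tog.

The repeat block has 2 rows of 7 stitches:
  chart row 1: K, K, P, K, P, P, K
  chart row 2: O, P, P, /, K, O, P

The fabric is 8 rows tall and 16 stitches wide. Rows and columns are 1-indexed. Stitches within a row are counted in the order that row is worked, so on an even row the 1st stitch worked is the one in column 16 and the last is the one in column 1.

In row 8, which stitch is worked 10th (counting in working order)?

== STITCH ==
K

Derivation:
For row 8: chart row = ((8-1) mod 2) + 1 = 2; this is a WS (even) row.
Chart row 2 tiled across columns 1-16: O P P / K O P O P P / K O P O P
Wrong side: read the tiled row from column 16 down to 1 and exchange K with P (leave O, /).
Row 8 as worked: K O K O P / K K O K O P / K K O
The 10th stitch worked is K.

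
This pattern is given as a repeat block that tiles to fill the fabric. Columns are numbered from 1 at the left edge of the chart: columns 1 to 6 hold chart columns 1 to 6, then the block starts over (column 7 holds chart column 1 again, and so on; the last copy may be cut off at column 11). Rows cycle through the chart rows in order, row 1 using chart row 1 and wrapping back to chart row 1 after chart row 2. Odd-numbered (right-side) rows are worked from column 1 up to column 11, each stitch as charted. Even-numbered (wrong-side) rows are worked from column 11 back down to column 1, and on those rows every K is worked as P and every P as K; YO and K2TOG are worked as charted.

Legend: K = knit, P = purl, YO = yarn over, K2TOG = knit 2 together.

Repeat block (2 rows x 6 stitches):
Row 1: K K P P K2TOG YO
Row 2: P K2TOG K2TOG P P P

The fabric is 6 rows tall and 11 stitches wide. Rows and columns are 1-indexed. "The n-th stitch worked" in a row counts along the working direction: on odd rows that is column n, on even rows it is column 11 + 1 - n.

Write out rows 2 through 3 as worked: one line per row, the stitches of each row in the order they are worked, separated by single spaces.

Result:
K K K2TOG K2TOG K K K K K2TOG K2TOG K
K K P P K2TOG YO K K P P K2TOG

Derivation:
Row 2: chart row 2, WS - tiled (columns 1-11): P K2TOG K2TOG P P P P K2TOG K2TOG P P; work from column 11 back to 1 with K<->P swapped.
Row 3: chart row 1, RS - tile across columns 1-11 and work as-is.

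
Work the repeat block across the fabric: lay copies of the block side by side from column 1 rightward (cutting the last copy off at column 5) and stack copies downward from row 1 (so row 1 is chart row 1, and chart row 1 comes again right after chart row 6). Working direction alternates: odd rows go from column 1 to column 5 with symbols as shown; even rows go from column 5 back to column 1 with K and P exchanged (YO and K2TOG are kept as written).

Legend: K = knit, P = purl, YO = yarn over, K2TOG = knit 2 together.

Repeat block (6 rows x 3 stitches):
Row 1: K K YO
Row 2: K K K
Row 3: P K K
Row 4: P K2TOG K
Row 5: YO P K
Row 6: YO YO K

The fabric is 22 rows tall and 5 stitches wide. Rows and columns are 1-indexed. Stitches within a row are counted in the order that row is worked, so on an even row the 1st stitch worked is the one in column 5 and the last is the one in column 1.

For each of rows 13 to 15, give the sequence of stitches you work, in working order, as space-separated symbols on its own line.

Row 13: chart row 1, RS - tile across columns 1-5 and work as-is.
Row 14: chart row 2, WS - tiled (columns 1-5): K K K K K; work from column 5 back to 1 with K<->P swapped.
Row 15: chart row 3, RS - tile across columns 1-5 and work as-is.

Result:
K K YO K K
P P P P P
P K K P K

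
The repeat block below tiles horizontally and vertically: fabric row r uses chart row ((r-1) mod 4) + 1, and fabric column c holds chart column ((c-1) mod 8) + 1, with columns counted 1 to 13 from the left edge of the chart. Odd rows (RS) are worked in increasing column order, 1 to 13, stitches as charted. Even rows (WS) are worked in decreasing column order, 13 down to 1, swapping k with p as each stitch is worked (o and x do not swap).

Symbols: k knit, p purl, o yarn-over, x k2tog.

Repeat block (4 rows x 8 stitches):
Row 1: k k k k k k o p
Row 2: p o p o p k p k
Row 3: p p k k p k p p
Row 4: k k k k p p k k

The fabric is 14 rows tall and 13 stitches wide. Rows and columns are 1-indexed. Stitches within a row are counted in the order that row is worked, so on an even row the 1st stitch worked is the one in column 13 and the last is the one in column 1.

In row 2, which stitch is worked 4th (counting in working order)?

Row 2: (2-1) mod 4 = 1, so use chart row 2. Even row -> WS.
Chart row 2 tiled across columns 1-13: p o p o p k p k p o p o p
WS: work from column 13 back to column 1 (reverse the tiled row), swapping k<->p (o and x unchanged).
Row 2 as worked: k o k o k p k p k o k o k
The 4th stitch worked is o.

Result:
o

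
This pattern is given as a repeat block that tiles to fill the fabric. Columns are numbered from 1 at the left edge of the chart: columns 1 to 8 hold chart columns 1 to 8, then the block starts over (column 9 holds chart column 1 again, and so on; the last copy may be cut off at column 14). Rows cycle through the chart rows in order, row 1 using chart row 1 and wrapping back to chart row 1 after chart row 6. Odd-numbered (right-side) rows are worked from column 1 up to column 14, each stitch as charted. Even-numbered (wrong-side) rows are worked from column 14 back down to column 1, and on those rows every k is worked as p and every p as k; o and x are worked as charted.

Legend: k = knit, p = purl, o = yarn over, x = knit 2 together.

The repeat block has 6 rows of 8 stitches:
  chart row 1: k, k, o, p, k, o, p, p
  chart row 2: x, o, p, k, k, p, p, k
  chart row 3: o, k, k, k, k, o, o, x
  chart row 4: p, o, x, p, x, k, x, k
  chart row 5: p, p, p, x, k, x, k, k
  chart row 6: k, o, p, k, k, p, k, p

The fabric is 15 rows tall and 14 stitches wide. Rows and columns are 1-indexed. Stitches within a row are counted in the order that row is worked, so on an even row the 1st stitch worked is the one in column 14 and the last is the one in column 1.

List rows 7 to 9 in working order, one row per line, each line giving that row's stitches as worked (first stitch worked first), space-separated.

Row 7: chart row 1, RS - tile across columns 1-14 and work as-is.
Row 8: chart row 2, WS - tiled (columns 1-14): x o p k k p p k x o p k k p; work from column 14 back to 1 with k<->p swapped.
Row 9: chart row 3, RS - tile across columns 1-14 and work as-is.

Rows as worked:
k k o p k o p p k k o p k o
k p p k o x p k k p p k o x
o k k k k o o x o k k k k o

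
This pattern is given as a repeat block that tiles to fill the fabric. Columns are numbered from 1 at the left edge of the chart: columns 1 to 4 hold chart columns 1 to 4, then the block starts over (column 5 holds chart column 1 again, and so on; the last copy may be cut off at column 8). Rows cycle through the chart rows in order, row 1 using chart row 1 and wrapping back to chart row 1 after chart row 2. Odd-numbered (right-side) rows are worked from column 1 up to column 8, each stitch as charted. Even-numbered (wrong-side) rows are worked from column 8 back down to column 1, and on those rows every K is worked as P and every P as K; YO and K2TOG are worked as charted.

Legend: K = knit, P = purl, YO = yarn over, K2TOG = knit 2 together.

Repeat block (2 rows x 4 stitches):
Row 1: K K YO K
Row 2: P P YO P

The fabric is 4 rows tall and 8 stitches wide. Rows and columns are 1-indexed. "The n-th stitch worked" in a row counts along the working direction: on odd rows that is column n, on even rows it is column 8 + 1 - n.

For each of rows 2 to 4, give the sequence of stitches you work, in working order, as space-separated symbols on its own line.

Rows as worked:
K YO K K K YO K K
K K YO K K K YO K
K YO K K K YO K K

Derivation:
Row 2: chart row 2, WS - tiled (columns 1-8): P P YO P P P YO P; work from column 8 back to 1 with K<->P swapped.
Row 3: chart row 1, RS - tile across columns 1-8 and work as-is.
Row 4: chart row 2, WS - tiled (columns 1-8): P P YO P P P YO P; work from column 8 back to 1 with K<->P swapped.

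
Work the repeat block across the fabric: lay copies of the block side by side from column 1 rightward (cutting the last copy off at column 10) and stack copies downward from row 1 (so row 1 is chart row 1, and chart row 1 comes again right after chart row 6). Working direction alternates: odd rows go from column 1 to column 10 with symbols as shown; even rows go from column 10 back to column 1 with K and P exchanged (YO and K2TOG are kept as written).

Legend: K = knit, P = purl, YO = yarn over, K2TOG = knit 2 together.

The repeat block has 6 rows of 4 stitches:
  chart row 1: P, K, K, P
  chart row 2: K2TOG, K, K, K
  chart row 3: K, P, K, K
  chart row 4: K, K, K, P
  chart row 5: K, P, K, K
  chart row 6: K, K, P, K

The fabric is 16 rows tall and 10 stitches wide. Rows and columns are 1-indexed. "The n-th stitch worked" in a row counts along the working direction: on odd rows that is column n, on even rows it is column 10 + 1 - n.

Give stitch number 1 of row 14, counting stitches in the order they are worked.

== STITCH ==
P

Derivation:
Row 14: (14-1) mod 6 = 1, so use chart row 2. Even row -> WS.
Chart row 2 tiled across columns 1-10: K2TOG K K K K2TOG K K K K2TOG K
WS row: flip the tiled sequence (start at column 10) and apply K<->P; YO and K2TOG stay.
Row 14 as worked: P K2TOG P P P K2TOG P P P K2TOG
The 1st stitch worked is P.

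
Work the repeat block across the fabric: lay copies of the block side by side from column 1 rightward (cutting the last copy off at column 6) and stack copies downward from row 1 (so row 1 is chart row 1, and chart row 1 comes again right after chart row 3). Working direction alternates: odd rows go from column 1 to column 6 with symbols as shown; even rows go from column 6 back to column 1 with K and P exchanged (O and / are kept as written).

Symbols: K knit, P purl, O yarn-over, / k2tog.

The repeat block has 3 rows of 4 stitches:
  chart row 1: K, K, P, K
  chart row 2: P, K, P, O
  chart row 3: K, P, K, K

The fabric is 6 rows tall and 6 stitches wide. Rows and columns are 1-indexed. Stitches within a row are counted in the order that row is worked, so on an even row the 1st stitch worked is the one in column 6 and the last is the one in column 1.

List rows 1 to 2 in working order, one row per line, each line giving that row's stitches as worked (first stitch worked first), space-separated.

== ROWS AS WORKED ==
K K P K K K
P K O K P K

Derivation:
Row 1: chart row 1, RS - tile across columns 1-6 and work as-is.
Row 2: chart row 2, WS - tiled (columns 1-6): P K P O P K; work from column 6 back to 1 with K<->P swapped.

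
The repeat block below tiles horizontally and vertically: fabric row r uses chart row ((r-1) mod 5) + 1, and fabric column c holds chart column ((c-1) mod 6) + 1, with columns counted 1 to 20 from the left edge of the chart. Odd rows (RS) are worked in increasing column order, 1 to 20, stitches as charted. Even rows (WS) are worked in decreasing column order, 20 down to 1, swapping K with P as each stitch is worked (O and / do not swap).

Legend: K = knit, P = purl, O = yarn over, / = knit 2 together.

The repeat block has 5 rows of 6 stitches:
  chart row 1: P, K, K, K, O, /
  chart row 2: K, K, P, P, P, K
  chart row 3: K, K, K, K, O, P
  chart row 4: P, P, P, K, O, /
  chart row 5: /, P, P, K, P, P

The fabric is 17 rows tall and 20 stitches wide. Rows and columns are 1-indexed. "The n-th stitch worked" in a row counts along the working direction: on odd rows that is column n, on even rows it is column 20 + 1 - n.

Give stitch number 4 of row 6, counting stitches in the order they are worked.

Row 6: (6-1) mod 5 = 0, so use chart row 1. Even row -> WS.
Chart row 1 tiled across columns 1-20: P K K K O / P K K K O / P K K K O / P K
WS: work from column 20 back to column 1 (reverse the tiled row), swapping K<->P (O and / unchanged).
Row 6 as worked: P K / O P P P K / O P P P K / O P P P K
The 4th stitch worked is O.

== STITCH ==
O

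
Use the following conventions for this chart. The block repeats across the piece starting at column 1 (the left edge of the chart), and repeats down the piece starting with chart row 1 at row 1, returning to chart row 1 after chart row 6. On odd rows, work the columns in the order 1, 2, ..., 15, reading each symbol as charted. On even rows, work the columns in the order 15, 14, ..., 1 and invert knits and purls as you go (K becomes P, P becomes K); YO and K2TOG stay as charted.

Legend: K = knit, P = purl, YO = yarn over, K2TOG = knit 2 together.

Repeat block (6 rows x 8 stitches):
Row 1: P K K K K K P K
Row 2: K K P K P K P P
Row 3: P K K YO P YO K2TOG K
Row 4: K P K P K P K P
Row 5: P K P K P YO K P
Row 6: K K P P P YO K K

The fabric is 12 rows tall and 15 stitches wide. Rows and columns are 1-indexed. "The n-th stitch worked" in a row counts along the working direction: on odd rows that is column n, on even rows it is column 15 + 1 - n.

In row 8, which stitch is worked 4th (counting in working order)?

Row 8 uses chart row ((8-1) mod 6)+1 = 2. Row 8 is even, so WS.
Chart row 2 tiled across columns 1-15: K K P K P K P P K K P K P K P
WS: work from column 15 back to column 1 (reverse the tiled row), swapping K<->P (YO and K2TOG unchanged).
Row 8 as worked: K P K P K P P K K P K P K P P
Counting 4 along the worked row gives P.

== STITCH ==
P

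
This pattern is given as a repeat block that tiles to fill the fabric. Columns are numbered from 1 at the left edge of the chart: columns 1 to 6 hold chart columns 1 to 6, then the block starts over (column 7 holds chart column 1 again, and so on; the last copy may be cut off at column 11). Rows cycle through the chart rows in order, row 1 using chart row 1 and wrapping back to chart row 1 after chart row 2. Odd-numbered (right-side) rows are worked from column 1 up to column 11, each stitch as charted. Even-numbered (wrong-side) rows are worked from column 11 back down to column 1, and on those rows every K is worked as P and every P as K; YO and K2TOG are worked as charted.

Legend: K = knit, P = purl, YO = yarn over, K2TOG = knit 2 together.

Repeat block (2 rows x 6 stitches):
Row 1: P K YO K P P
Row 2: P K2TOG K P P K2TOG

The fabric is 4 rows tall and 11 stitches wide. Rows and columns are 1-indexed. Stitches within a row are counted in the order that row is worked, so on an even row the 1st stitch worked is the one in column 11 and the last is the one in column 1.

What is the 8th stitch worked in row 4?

Row 4 uses chart row ((4-1) mod 2)+1 = 2. Row 4 is even, so WS.
Chart row 2 tiled across columns 1-11: P K2TOG K P P K2TOG P K2TOG K P P
WS: work from column 11 back to column 1 (reverse the tiled row), swapping K<->P (YO and K2TOG unchanged).
Row 4 as worked: K K P K2TOG K K2TOG K K P K2TOG K
Stitch 8 in working order -> K

Result:
K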